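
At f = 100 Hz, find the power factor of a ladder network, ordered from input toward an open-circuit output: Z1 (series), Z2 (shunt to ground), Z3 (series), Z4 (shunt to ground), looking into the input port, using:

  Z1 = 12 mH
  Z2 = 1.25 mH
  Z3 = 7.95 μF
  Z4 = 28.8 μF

Step 1 — Angular frequency: ω = 2π·f = 2π·100 = 628.3 rad/s.
Step 2 — Component impedances:
  Z1: Z = jωL = j·628.3·0.012 = 0 + j7.54 Ω
  Z2: Z = jωL = j·628.3·0.00125 = 0 + j0.7854 Ω
  Z3: Z = 1/(jωC) = -j/(ω·C) = 0 - j200.2 Ω
  Z4: Z = 1/(jωC) = -j/(ω·C) = 0 - j55.26 Ω
Step 3 — Ladder network (open output): work backward from the far end, alternating series and parallel combinations. Z_in = 0 + j8.328 Ω = 8.328∠90.0° Ω.
Step 4 — Power factor: PF = cos(φ) = Re(Z)/|Z| = 0/8.328 = 0.
Step 5 — Type: Im(Z) = 8.328 ⇒ lagging (phase φ = 90.0°).

PF = 0 (lagging, φ = 90.0°)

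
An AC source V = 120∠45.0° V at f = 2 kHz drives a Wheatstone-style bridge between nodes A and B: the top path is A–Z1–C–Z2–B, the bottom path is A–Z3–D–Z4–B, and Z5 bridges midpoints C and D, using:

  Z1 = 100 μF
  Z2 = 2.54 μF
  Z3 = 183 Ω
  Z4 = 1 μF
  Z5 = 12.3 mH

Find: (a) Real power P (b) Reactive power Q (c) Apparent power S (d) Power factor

Step 1 — Angular frequency: ω = 2π·f = 2π·2000 = 1.257e+04 rad/s.
Step 2 — Component impedances:
  Z1: Z = 1/(jωC) = -j/(ω·C) = 0 - j0.7958 Ω
  Z2: Z = 1/(jωC) = -j/(ω·C) = 0 - j31.33 Ω
  Z3: Z = R = 183 Ω
  Z4: Z = 1/(jωC) = -j/(ω·C) = 0 - j79.58 Ω
  Z5: Z = jωL = j·1.257e+04·0.0123 = 0 + j154.6 Ω
Step 3 — Bridge requires nodal analysis (the Z5 bridge couples midpoints C and D, so the two paths cannot be reduced to a simple series/parallel combination). Setting node B to ground and injecting 1 A at node A, the 3-node admittance system at A, C, D solves to V_A = Z_AB = 12.13 - j28.53 Ω = 31∠-67.0° Ω.
Step 4 — Source phasor: V = 120∠45.0° V = 84.85 + j84.85 V.
Step 5 — Current: I = V / Z = -1.448 + j3.59 A = 3.871∠112.0° A.
Step 6 — Complex power: S = V·I* = 181.7 - j427.5 VA.
Step 7 — Real power: P = Re(S) = 181.7 W.
Step 8 — Reactive power: Q = Im(S) = -427.5 VAR.
Step 9 — Apparent power: |S| = 464.5 VA.
Step 10 — Power factor: PF = P/|S| = 0.3913 (leading).

(a) P = 181.7 W  (b) Q = -427.5 VAR  (c) S = 464.5 VA  (d) PF = 0.3913 (leading)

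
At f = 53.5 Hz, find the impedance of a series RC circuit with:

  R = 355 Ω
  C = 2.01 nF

Step 1 — Angular frequency: ω = 2π·f = 2π·53.5 = 336.2 rad/s.
Step 2 — Component impedances:
  R: Z = R = 355 Ω
  C: Z = 1/(jωC) = -j/(ω·C) = 0 - j1.48e+06 Ω
Step 3 — Series combination: Z_total = R + C = 355 - j1.48e+06 Ω = 1.48e+06∠-90.0° Ω.

Z = 355 - j1.48e+06 Ω = 1.48e+06∠-90.0° Ω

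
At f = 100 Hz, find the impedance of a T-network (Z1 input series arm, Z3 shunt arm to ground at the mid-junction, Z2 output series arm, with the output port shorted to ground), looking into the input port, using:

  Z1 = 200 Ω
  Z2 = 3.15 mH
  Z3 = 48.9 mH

Step 1 — Angular frequency: ω = 2π·f = 2π·100 = 628.3 rad/s.
Step 2 — Component impedances:
  Z1: Z = R = 200 Ω
  Z2: Z = jωL = j·628.3·0.00315 = 0 + j1.979 Ω
  Z3: Z = jωL = j·628.3·0.0489 = 0 + j30.72 Ω
Step 3 — With the output port shorted to ground, the output series arm Z2 runs from the junction to ground; the shunt arm Z3 also runs from the junction to ground. They appear in parallel: Z3 || Z2 = 0 + j1.859 Ω.
Step 4 — Series with input arm Z1: Z_in = Z1 + (Z3 || Z2) = 200 + j1.859 Ω = 200∠0.5° Ω.

Z = 200 + j1.859 Ω = 200∠0.5° Ω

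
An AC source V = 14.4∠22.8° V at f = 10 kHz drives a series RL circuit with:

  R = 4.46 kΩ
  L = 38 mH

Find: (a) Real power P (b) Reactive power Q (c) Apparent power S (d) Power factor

Step 1 — Angular frequency: ω = 2π·f = 2π·1e+04 = 6.283e+04 rad/s.
Step 2 — Component impedances:
  R: Z = R = 4460 Ω
  L: Z = jωL = j·6.283e+04·0.038 = 0 + j2388 Ω
Step 3 — Series combination: Z_total = R + L = 4460 + j2388 Ω = 5059∠28.2° Ω.
Step 4 — Source phasor: V = 14.4∠22.8° V = 13.27 + j5.58 V.
Step 5 — Current: I = V / Z = 0.002834 - j0.000266 A = 0.002846∠-5.4° A.
Step 6 — Complex power: S = V·I* = 0.03614 + j0.01935 VA.
Step 7 — Real power: P = Re(S) = 0.03614 W.
Step 8 — Reactive power: Q = Im(S) = 0.01935 VAR.
Step 9 — Apparent power: |S| = 0.04099 VA.
Step 10 — Power factor: PF = P/|S| = 0.8816 (lagging).

(a) P = 0.03614 W  (b) Q = 0.01935 VAR  (c) S = 0.04099 VA  (d) PF = 0.8816 (lagging)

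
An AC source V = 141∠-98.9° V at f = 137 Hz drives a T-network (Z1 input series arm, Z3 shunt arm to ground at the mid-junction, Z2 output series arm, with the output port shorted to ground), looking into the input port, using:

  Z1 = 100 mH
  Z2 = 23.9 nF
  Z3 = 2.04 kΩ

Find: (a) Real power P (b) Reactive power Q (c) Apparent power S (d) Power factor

Step 1 — Angular frequency: ω = 2π·f = 2π·137 = 860.8 rad/s.
Step 2 — Component impedances:
  Z1: Z = jωL = j·860.8·0.1 = 0 + j86.08 Ω
  Z2: Z = 1/(jωC) = -j/(ω·C) = 0 - j4.861e+04 Ω
  Z3: Z = R = 2040 Ω
Step 3 — With the output port shorted to ground, the output series arm Z2 runs from the junction to ground; the shunt arm Z3 also runs from the junction to ground. They appear in parallel: Z3 || Z2 = 2036 - j85.47 Ω.
Step 4 — Series with input arm Z1: Z_in = Z1 + (Z3 || Z2) = 2036 + j0.6134 Ω = 2036∠0.0° Ω.
Step 5 — Source phasor: V = 141∠-98.9° V = -21.81 - j139.3 V.
Step 6 — Current: I = V / Z = -0.01073 - j0.0684 A = 0.06924∠-98.9° A.
Step 7 — Complex power: S = V·I* = 9.763 + j0.002941 VA.
Step 8 — Real power: P = Re(S) = 9.763 W.
Step 9 — Reactive power: Q = Im(S) = 0.002941 VAR.
Step 10 — Apparent power: |S| = 9.763 VA.
Step 11 — Power factor: PF = P/|S| = 1 (lagging).

(a) P = 9.763 W  (b) Q = 0.002941 VAR  (c) S = 9.763 VA  (d) PF = 1 (lagging)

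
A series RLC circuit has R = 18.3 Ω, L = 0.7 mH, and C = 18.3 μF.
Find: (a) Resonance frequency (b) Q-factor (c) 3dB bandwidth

Step 1 — Resonance: ω₀ = 1/√(LC) = 1/√(0.0007·1.83e-05) = 8835 rad/s.
Step 2 — f₀ = ω₀/(2π) = 1406 Hz.
Step 3 — Series Q: Q = ω₀L/R = 8835·0.0007/18.3 = 0.338.
Step 4 — Bandwidth: Δω = ω₀/Q = 2.614e+04 rad/s; BW = Δω/(2π) = 4161 Hz.

(a) f₀ = 1406 Hz  (b) Q = 0.338  (c) BW = 4161 Hz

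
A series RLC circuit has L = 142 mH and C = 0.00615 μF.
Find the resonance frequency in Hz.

Step 1 — Resonance condition Im(Z)=0 gives ω₀ = 1/√(LC).
Step 2 — ω₀ = 1/√(0.142·6.15e-09) = 3.384e+04 rad/s.
Step 3 — f₀ = ω₀/(2π) = 5386 Hz.

f₀ = 5386 Hz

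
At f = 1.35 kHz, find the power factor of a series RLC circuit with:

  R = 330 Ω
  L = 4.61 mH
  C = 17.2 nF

Step 1 — Angular frequency: ω = 2π·f = 2π·1350 = 8482 rad/s.
Step 2 — Component impedances:
  R: Z = R = 330 Ω
  L: Z = jωL = j·8482·0.00461 = 0 + j39.1 Ω
  C: Z = 1/(jωC) = -j/(ω·C) = 0 - j6854 Ω
Step 3 — Series combination: Z_total = R + L + C = 330 - j6815 Ω = 6823∠-87.2° Ω.
Step 4 — Power factor: PF = cos(φ) = Re(Z)/|Z| = 330/6823 = 0.04837.
Step 5 — Type: Im(Z) = -6815 ⇒ leading (phase φ = -87.2°).

PF = 0.04837 (leading, φ = -87.2°)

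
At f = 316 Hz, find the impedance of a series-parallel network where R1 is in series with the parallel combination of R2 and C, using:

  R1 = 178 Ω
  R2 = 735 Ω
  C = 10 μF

Step 1 — Angular frequency: ω = 2π·f = 2π·316 = 1985 rad/s.
Step 2 — Component impedances:
  R1: Z = R = 178 Ω
  R2: Z = R = 735 Ω
  C: Z = 1/(jωC) = -j/(ω·C) = 0 - j50.37 Ω
Step 3 — Parallel branch: R2 || C = 1/(1/R2 + 1/C) = 3.435 - j50.13 Ω.
Step 4 — Series with R1: Z_total = R1 + (R2 || C) = 181.4 - j50.13 Ω = 188.2∠-15.4° Ω.

Z = 181.4 - j50.13 Ω = 188.2∠-15.4° Ω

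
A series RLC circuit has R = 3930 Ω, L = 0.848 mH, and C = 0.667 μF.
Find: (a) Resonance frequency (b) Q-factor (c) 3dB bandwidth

Step 1 — Resonance: ω₀ = 1/√(LC) = 1/√(0.000848·6.67e-07) = 4.205e+04 rad/s.
Step 2 — f₀ = ω₀/(2π) = 6692 Hz.
Step 3 — Series Q: Q = ω₀L/R = 4.205e+04·0.000848/3930 = 0.009073.
Step 4 — Bandwidth: Δω = ω₀/Q = 4.634e+06 rad/s; BW = Δω/(2π) = 7.376e+05 Hz.

(a) f₀ = 6692 Hz  (b) Q = 0.009073  (c) BW = 7.376e+05 Hz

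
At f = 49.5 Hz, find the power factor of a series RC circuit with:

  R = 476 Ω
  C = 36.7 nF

Step 1 — Angular frequency: ω = 2π·f = 2π·49.5 = 311 rad/s.
Step 2 — Component impedances:
  R: Z = R = 476 Ω
  C: Z = 1/(jωC) = -j/(ω·C) = 0 - j8.761e+04 Ω
Step 3 — Series combination: Z_total = R + C = 476 - j8.761e+04 Ω = 8.761e+04∠-89.7° Ω.
Step 4 — Power factor: PF = cos(φ) = Re(Z)/|Z| = 476/8.761e+04 = 0.005433.
Step 5 — Type: Im(Z) = -8.761e+04 ⇒ leading (phase φ = -89.7°).

PF = 0.005433 (leading, φ = -89.7°)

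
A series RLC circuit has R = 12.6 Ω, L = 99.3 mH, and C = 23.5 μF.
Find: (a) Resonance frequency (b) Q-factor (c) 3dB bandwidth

Step 1 — Resonance condition Im(Z)=0 gives ω₀ = 1/√(LC).
Step 2 — ω₀ = 1/√(0.0993·2.35e-05) = 654.6 rad/s.
Step 3 — f₀ = ω₀/(2π) = 104.2 Hz.
Step 4 — Series Q: Q = ω₀L/R = 654.6·0.0993/12.6 = 5.159.
Step 5 — 3dB bandwidth: Δω = ω₀/Q = 126.9 rad/s; BW = Δω/(2π) = 20.19 Hz.

(a) f₀ = 104.2 Hz  (b) Q = 5.159  (c) BW = 20.19 Hz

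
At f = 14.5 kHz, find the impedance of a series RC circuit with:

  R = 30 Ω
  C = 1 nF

Step 1 — Angular frequency: ω = 2π·f = 2π·1.45e+04 = 9.111e+04 rad/s.
Step 2 — Component impedances:
  R: Z = R = 30 Ω
  C: Z = 1/(jωC) = -j/(ω·C) = 0 - j1.098e+04 Ω
Step 3 — Series combination: Z_total = R + C = 30 - j1.098e+04 Ω = 1.098e+04∠-89.8° Ω.

Z = 30 - j1.098e+04 Ω = 1.098e+04∠-89.8° Ω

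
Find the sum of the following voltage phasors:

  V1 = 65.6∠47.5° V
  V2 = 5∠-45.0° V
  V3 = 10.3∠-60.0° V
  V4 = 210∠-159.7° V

Step 1 — Convert each phasor to rectangular form:
  V1 = 65.6·(cos(47.5°) + j·sin(47.5°)) = 44.32 + j48.37 V
  V2 = 5·(cos(-45.0°) + j·sin(-45.0°)) = 3.536 - j3.536 V
  V3 = 10.3·(cos(-60.0°) + j·sin(-60.0°)) = 5.15 - j8.92 V
  V4 = 210·(cos(-159.7°) + j·sin(-159.7°)) = -197 - j72.86 V
Step 2 — Sum components: V_total = -144 - j36.95 V.
Step 3 — Convert to polar: |V_total| = 148.6 V, ∠V_total = -165.6°.

V_total = 148.6∠-165.6° V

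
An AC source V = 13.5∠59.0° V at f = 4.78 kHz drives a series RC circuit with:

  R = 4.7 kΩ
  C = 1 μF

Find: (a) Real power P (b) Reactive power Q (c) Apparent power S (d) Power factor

Step 1 — Angular frequency: ω = 2π·f = 2π·4780 = 3.003e+04 rad/s.
Step 2 — Component impedances:
  R: Z = R = 4700 Ω
  C: Z = 1/(jωC) = -j/(ω·C) = 0 - j33.3 Ω
Step 3 — Series combination: Z_total = R + C = 4700 - j33.3 Ω = 4700∠-0.4° Ω.
Step 4 — Source phasor: V = 13.5∠59.0° V = 6.953 + j11.57 V.
Step 5 — Current: I = V / Z = 0.001462 + j0.002472 A = 0.002872∠59.4° A.
Step 6 — Complex power: S = V·I* = 0.03877 - j0.0002747 VA.
Step 7 — Real power: P = Re(S) = 0.03877 W.
Step 8 — Reactive power: Q = Im(S) = -0.0002747 VAR.
Step 9 — Apparent power: |S| = 0.03878 VA.
Step 10 — Power factor: PF = P/|S| = 1 (leading).

(a) P = 0.03877 W  (b) Q = -0.0002747 VAR  (c) S = 0.03878 VA  (d) PF = 1 (leading)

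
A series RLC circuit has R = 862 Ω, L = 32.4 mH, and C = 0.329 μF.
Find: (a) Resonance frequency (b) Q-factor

Step 1 — Resonance condition Im(Z)=0 gives ω₀ = 1/√(LC).
Step 2 — ω₀ = 1/√(0.0324·3.29e-07) = 9686 rad/s.
Step 3 — f₀ = ω₀/(2π) = 1542 Hz.
Step 4 — Series Q: Q = ω₀L/R = 9686·0.0324/862 = 0.3641.

(a) f₀ = 1542 Hz  (b) Q = 0.3641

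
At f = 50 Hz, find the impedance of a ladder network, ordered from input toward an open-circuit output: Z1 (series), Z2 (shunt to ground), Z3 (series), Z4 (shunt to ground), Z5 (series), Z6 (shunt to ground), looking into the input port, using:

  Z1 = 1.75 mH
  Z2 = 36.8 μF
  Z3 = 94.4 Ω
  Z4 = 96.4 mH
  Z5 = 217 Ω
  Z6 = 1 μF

Step 1 — Angular frequency: ω = 2π·f = 2π·50 = 314.2 rad/s.
Step 2 — Component impedances:
  Z1: Z = jωL = j·314.2·0.00175 = 0 + j0.5498 Ω
  Z2: Z = 1/(jωC) = -j/(ω·C) = 0 - j86.5 Ω
  Z3: Z = R = 94.4 Ω
  Z4: Z = jωL = j·314.2·0.0964 = 0 + j30.28 Ω
  Z5: Z = R = 217 Ω
  Z6: Z = 1/(jωC) = -j/(ω·C) = 0 - j3183 Ω
Step 3 — Ladder network (open output): work backward from the far end, alternating series and parallel combinations. Z_in = 58.66 - j51.2 Ω = 77.87∠-41.1° Ω.

Z = 58.66 - j51.2 Ω = 77.87∠-41.1° Ω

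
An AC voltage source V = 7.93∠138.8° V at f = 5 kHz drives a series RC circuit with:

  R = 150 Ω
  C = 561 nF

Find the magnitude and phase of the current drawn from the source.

Step 1 — Angular frequency: ω = 2π·f = 2π·5000 = 3.142e+04 rad/s.
Step 2 — Component impedances:
  R: Z = R = 150 Ω
  C: Z = 1/(jωC) = -j/(ω·C) = 0 - j56.74 Ω
Step 3 — Series combination: Z_total = R + C = 150 - j56.74 Ω = 160.4∠-20.7° Ω.
Step 4 — Source phasor: V = 7.93∠138.8° V = -5.967 + j5.223 V.
Step 5 — Ohm's law: I = V / Z_total = (-5.967 + j5.223) / (150 - j56.74) = -0.04632 + j0.0173 A.
Step 6 — Convert to polar: |I| = 0.04945 A, ∠I = 159.5°.

I = 0.04945∠159.5° A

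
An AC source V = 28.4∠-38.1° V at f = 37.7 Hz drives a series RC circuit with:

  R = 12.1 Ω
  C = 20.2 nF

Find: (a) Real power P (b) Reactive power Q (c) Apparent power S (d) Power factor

Step 1 — Angular frequency: ω = 2π·f = 2π·37.7 = 236.9 rad/s.
Step 2 — Component impedances:
  R: Z = R = 12.1 Ω
  C: Z = 1/(jωC) = -j/(ω·C) = 0 - j2.09e+05 Ω
Step 3 — Series combination: Z_total = R + C = 12.1 - j2.09e+05 Ω = 2.09e+05∠-90.0° Ω.
Step 4 — Source phasor: V = 28.4∠-38.1° V = 22.35 - j17.52 V.
Step 5 — Current: I = V / Z = 8.386e-05 + j0.0001069 A = 0.0001359∠51.9° A.
Step 6 — Complex power: S = V·I* = 2.234e-07 - j0.003859 VA.
Step 7 — Real power: P = Re(S) = 2.234e-07 W.
Step 8 — Reactive power: Q = Im(S) = -0.003859 VAR.
Step 9 — Apparent power: |S| = 0.003859 VA.
Step 10 — Power factor: PF = P/|S| = 5.79e-05 (leading).

(a) P = 2.234e-07 W  (b) Q = -0.003859 VAR  (c) S = 0.003859 VA  (d) PF = 5.79e-05 (leading)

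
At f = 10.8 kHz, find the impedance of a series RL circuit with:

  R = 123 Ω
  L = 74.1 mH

Step 1 — Angular frequency: ω = 2π·f = 2π·1.08e+04 = 6.786e+04 rad/s.
Step 2 — Component impedances:
  R: Z = R = 123 Ω
  L: Z = jωL = j·6.786e+04·0.0741 = 0 + j5028 Ω
Step 3 — Series combination: Z_total = R + L = 123 + j5028 Ω = 5030∠88.6° Ω.

Z = 123 + j5028 Ω = 5030∠88.6° Ω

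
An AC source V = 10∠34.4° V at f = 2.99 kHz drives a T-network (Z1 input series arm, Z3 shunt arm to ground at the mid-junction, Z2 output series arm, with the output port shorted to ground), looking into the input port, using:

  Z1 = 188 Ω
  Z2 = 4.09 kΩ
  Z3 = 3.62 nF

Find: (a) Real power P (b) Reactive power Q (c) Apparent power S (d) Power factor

Step 1 — Angular frequency: ω = 2π·f = 2π·2990 = 1.879e+04 rad/s.
Step 2 — Component impedances:
  Z1: Z = R = 188 Ω
  Z2: Z = R = 4090 Ω
  Z3: Z = 1/(jωC) = -j/(ω·C) = 0 - j1.47e+04 Ω
Step 3 — With the output port shorted to ground, the output series arm Z2 runs from the junction to ground; the shunt arm Z3 also runs from the junction to ground. They appear in parallel: Z3 || Z2 = 3796 - j1056 Ω.
Step 4 — Series with input arm Z1: Z_in = Z1 + (Z3 || Z2) = 3984 - j1056 Ω = 4122∠-14.8° Ω.
Step 5 — Source phasor: V = 10∠34.4° V = 8.251 + j5.65 V.
Step 6 — Current: I = V / Z = 0.001584 + j0.001838 A = 0.002426∠49.2° A.
Step 7 — Complex power: S = V·I* = 0.02345 - j0.006215 VA.
Step 8 — Real power: P = Re(S) = 0.02345 W.
Step 9 — Reactive power: Q = Im(S) = -0.006215 VAR.
Step 10 — Apparent power: |S| = 0.02426 VA.
Step 11 — Power factor: PF = P/|S| = 0.9666 (leading).

(a) P = 0.02345 W  (b) Q = -0.006215 VAR  (c) S = 0.02426 VA  (d) PF = 0.9666 (leading)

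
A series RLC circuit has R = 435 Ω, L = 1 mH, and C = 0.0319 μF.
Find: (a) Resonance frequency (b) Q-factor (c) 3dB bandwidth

Step 1 — Resonance: ω₀ = 1/√(LC) = 1/√(0.001·3.19e-08) = 1.771e+05 rad/s.
Step 2 — f₀ = ω₀/(2π) = 2.818e+04 Hz.
Step 3 — Series Q: Q = ω₀L/R = 1.771e+05·0.001/435 = 0.407.
Step 4 — Bandwidth: Δω = ω₀/Q = 4.35e+05 rad/s; BW = Δω/(2π) = 6.923e+04 Hz.

(a) f₀ = 2.818e+04 Hz  (b) Q = 0.407  (c) BW = 6.923e+04 Hz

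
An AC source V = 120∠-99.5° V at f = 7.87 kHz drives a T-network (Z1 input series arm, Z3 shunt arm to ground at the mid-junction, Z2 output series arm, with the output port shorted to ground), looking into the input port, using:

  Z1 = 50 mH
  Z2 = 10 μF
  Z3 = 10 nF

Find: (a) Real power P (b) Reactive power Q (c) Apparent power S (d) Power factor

Step 1 — Angular frequency: ω = 2π·f = 2π·7870 = 4.945e+04 rad/s.
Step 2 — Component impedances:
  Z1: Z = jωL = j·4.945e+04·0.05 = 0 + j2472 Ω
  Z2: Z = 1/(jωC) = -j/(ω·C) = 0 - j2.022 Ω
  Z3: Z = 1/(jωC) = -j/(ω·C) = 0 - j2022 Ω
Step 3 — With the output port shorted to ground, the output series arm Z2 runs from the junction to ground; the shunt arm Z3 also runs from the junction to ground. They appear in parallel: Z3 || Z2 = 0 - j2.02 Ω.
Step 4 — Series with input arm Z1: Z_in = Z1 + (Z3 || Z2) = 0 + j2470 Ω = 2470∠90.0° Ω.
Step 5 — Source phasor: V = 120∠-99.5° V = -19.81 - j118.4 V.
Step 6 — Current: I = V / Z = -0.04791 + j0.008017 A = 0.04857∠170.5° A.
Step 7 — Complex power: S = V·I* = 0 + j5.829 VA.
Step 8 — Real power: P = Re(S) = 0 W.
Step 9 — Reactive power: Q = Im(S) = 5.829 VAR.
Step 10 — Apparent power: |S| = 5.829 VA.
Step 11 — Power factor: PF = P/|S| = 0 (lagging).

(a) P = 0 W  (b) Q = 5.829 VAR  (c) S = 5.829 VA  (d) PF = 0 (lagging)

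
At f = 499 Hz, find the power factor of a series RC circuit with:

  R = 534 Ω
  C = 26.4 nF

Step 1 — Angular frequency: ω = 2π·f = 2π·499 = 3135 rad/s.
Step 2 — Component impedances:
  R: Z = R = 534 Ω
  C: Z = 1/(jωC) = -j/(ω·C) = 0 - j1.208e+04 Ω
Step 3 — Series combination: Z_total = R + C = 534 - j1.208e+04 Ω = 1.209e+04∠-87.5° Ω.
Step 4 — Power factor: PF = cos(φ) = Re(Z)/|Z| = 534/12093 = 0.04416.
Step 5 — Type: Im(Z) = -1.208e+04 ⇒ leading (phase φ = -87.5°).

PF = 0.04416 (leading, φ = -87.5°)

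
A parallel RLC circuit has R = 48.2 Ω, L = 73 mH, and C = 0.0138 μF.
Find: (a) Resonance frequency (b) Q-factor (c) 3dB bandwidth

Step 1 — Resonance: ω₀ = 1/√(LC) = 1/√(0.073·1.38e-08) = 3.151e+04 rad/s.
Step 2 — f₀ = ω₀/(2π) = 5014 Hz.
Step 3 — Parallel Q: Q = R/(ω₀L) = 48.2/(3.151e+04·0.073) = 0.02096.
Step 4 — Bandwidth: Δω = ω₀/Q = 1.503e+06 rad/s; BW = Δω/(2π) = 2.393e+05 Hz.

(a) f₀ = 5014 Hz  (b) Q = 0.02096  (c) BW = 2.393e+05 Hz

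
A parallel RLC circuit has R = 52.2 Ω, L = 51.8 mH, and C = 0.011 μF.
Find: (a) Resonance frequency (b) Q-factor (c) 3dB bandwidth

Step 1 — Resonance: ω₀ = 1/√(LC) = 1/√(0.0518·1.1e-08) = 4.189e+04 rad/s.
Step 2 — f₀ = ω₀/(2π) = 6667 Hz.
Step 3 — Parallel Q: Q = R/(ω₀L) = 52.2/(4.189e+04·0.0518) = 0.02405.
Step 4 — Bandwidth: Δω = ω₀/Q = 1.742e+06 rad/s; BW = Δω/(2π) = 2.772e+05 Hz.

(a) f₀ = 6667 Hz  (b) Q = 0.02405  (c) BW = 2.772e+05 Hz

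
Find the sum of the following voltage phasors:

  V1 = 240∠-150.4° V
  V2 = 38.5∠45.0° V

Step 1 — Convert each phasor to rectangular form:
  V1 = 240·(cos(-150.4°) + j·sin(-150.4°)) = -208.7 - j118.5 V
  V2 = 38.5·(cos(45.0°) + j·sin(45.0°)) = 27.22 + j27.22 V
Step 2 — Sum components: V_total = -181.5 - j91.32 V.
Step 3 — Convert to polar: |V_total| = 203.1 V, ∠V_total = -153.3°.

V_total = 203.1∠-153.3° V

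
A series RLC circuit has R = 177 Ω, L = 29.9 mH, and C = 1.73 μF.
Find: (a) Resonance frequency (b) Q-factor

Step 1 — Resonance condition Im(Z)=0 gives ω₀ = 1/√(LC).
Step 2 — ω₀ = 1/√(0.0299·1.73e-06) = 4397 rad/s.
Step 3 — f₀ = ω₀/(2π) = 699.8 Hz.
Step 4 — Series Q: Q = ω₀L/R = 4397·0.0299/177 = 0.7427.

(a) f₀ = 699.8 Hz  (b) Q = 0.7427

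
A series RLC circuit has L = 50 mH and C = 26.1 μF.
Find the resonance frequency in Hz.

Step 1 — Resonance condition Im(Z)=0 gives ω₀ = 1/√(LC).
Step 2 — ω₀ = 1/√(0.05·2.61e-05) = 875.4 rad/s.
Step 3 — f₀ = ω₀/(2π) = 139.3 Hz.

f₀ = 139.3 Hz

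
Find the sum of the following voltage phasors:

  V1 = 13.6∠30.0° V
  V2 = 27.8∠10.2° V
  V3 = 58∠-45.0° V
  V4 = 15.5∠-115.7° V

Step 1 — Convert each phasor to rectangular form:
  V1 = 13.6·(cos(30.0°) + j·sin(30.0°)) = 11.78 + j6.8 V
  V2 = 27.8·(cos(10.2°) + j·sin(10.2°)) = 27.36 + j4.923 V
  V3 = 58·(cos(-45.0°) + j·sin(-45.0°)) = 41.01 - j41.01 V
  V4 = 15.5·(cos(-115.7°) + j·sin(-115.7°)) = -6.722 - j13.97 V
Step 2 — Sum components: V_total = 73.43 - j43.26 V.
Step 3 — Convert to polar: |V_total| = 85.22 V, ∠V_total = -30.5°.

V_total = 85.22∠-30.5° V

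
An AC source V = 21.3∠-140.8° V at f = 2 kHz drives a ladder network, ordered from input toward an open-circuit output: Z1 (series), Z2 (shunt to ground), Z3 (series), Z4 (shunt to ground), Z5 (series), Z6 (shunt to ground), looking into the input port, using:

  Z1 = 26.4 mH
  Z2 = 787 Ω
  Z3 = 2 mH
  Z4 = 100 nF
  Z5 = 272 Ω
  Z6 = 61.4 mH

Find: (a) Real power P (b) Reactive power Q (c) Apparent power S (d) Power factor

Step 1 — Angular frequency: ω = 2π·f = 2π·2000 = 1.257e+04 rad/s.
Step 2 — Component impedances:
  Z1: Z = jωL = j·1.257e+04·0.0264 = 0 + j331.8 Ω
  Z2: Z = R = 787 Ω
  Z3: Z = jωL = j·1.257e+04·0.002 = 0 + j25.13 Ω
  Z4: Z = 1/(jωC) = -j/(ω·C) = 0 - j795.8 Ω
  Z5: Z = R = 272 Ω
  Z6: Z = jωL = j·1.257e+04·0.0614 = 0 + j771.6 Ω
Step 3 — Ladder network (open output): work backward from the far end, alternating series and parallel combinations. Z_in = 593.4 + j296.4 Ω = 663.4∠26.5° Ω.
Step 4 — Source phasor: V = 21.3∠-140.8° V = -16.51 - j13.46 V.
Step 5 — Current: I = V / Z = -0.03133 - j0.007036 A = 0.03211∠-167.3° A.
Step 6 — Complex power: S = V·I* = 0.6118 + j0.3056 VA.
Step 7 — Real power: P = Re(S) = 0.6118 W.
Step 8 — Reactive power: Q = Im(S) = 0.3056 VAR.
Step 9 — Apparent power: |S| = 0.6839 VA.
Step 10 — Power factor: PF = P/|S| = 0.8946 (lagging).

(a) P = 0.6118 W  (b) Q = 0.3056 VAR  (c) S = 0.6839 VA  (d) PF = 0.8946 (lagging)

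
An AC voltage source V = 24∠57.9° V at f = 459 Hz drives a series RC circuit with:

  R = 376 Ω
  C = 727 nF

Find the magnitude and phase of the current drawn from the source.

Step 1 — Angular frequency: ω = 2π·f = 2π·459 = 2884 rad/s.
Step 2 — Component impedances:
  R: Z = R = 376 Ω
  C: Z = 1/(jωC) = -j/(ω·C) = 0 - j477 Ω
Step 3 — Series combination: Z_total = R + C = 376 - j477 Ω = 607.3∠-51.7° Ω.
Step 4 — Source phasor: V = 24∠57.9° V = 12.75 + j20.33 V.
Step 5 — Ohm's law: I = V / Z_total = (12.75 + j20.33) / (376 - j477) = -0.01329 + j0.03722 A.
Step 6 — Convert to polar: |I| = 0.03952 A, ∠I = 109.6°.

I = 0.03952∠109.6° A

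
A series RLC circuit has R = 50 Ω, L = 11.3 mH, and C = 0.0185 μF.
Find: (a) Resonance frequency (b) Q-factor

Step 1 — Resonance condition Im(Z)=0 gives ω₀ = 1/√(LC).
Step 2 — ω₀ = 1/√(0.0113·1.85e-08) = 6.916e+04 rad/s.
Step 3 — f₀ = ω₀/(2π) = 1.101e+04 Hz.
Step 4 — Series Q: Q = ω₀L/R = 6.916e+04·0.0113/50 = 15.63.

(a) f₀ = 1.101e+04 Hz  (b) Q = 15.63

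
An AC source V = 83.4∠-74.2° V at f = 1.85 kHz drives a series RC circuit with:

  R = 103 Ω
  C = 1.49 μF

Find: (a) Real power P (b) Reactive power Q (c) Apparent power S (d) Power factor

Step 1 — Angular frequency: ω = 2π·f = 2π·1850 = 1.162e+04 rad/s.
Step 2 — Component impedances:
  R: Z = R = 103 Ω
  C: Z = 1/(jωC) = -j/(ω·C) = 0 - j57.74 Ω
Step 3 — Series combination: Z_total = R + C = 103 - j57.74 Ω = 118.1∠-29.3° Ω.
Step 4 — Source phasor: V = 83.4∠-74.2° V = 22.71 - j80.25 V.
Step 5 — Current: I = V / Z = 0.5001 - j0.4988 A = 0.7063∠-44.9° A.
Step 6 — Complex power: S = V·I* = 51.38 - j28.8 VA.
Step 7 — Real power: P = Re(S) = 51.38 W.
Step 8 — Reactive power: Q = Im(S) = -28.8 VAR.
Step 9 — Apparent power: |S| = 58.91 VA.
Step 10 — Power factor: PF = P/|S| = 0.8723 (leading).

(a) P = 51.38 W  (b) Q = -28.8 VAR  (c) S = 58.91 VA  (d) PF = 0.8723 (leading)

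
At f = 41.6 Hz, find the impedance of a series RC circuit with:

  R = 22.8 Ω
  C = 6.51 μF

Step 1 — Angular frequency: ω = 2π·f = 2π·41.6 = 261.4 rad/s.
Step 2 — Component impedances:
  R: Z = R = 22.8 Ω
  C: Z = 1/(jωC) = -j/(ω·C) = 0 - j587.7 Ω
Step 3 — Series combination: Z_total = R + C = 22.8 - j587.7 Ω = 588.1∠-87.8° Ω.

Z = 22.8 - j587.7 Ω = 588.1∠-87.8° Ω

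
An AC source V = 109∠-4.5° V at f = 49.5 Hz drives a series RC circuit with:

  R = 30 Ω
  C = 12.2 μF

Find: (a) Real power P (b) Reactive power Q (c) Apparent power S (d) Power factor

Step 1 — Angular frequency: ω = 2π·f = 2π·49.5 = 311 rad/s.
Step 2 — Component impedances:
  R: Z = R = 30 Ω
  C: Z = 1/(jωC) = -j/(ω·C) = 0 - j263.5 Ω
Step 3 — Series combination: Z_total = R + C = 30 - j263.5 Ω = 265.2∠-83.5° Ω.
Step 4 — Source phasor: V = 109∠-4.5° V = 108.7 - j8.552 V.
Step 5 — Current: I = V / Z = 0.07837 + j0.4034 A = 0.4109∠79.0° A.
Step 6 — Complex power: S = V·I* = 5.066 - j44.5 VA.
Step 7 — Real power: P = Re(S) = 5.066 W.
Step 8 — Reactive power: Q = Im(S) = -44.5 VAR.
Step 9 — Apparent power: |S| = 44.79 VA.
Step 10 — Power factor: PF = P/|S| = 0.1131 (leading).

(a) P = 5.066 W  (b) Q = -44.5 VAR  (c) S = 44.79 VA  (d) PF = 0.1131 (leading)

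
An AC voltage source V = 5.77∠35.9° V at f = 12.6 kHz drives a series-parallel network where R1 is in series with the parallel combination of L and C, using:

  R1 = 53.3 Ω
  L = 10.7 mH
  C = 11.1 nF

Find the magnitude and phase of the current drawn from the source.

Step 1 — Angular frequency: ω = 2π·f = 2π·1.26e+04 = 7.917e+04 rad/s.
Step 2 — Component impedances:
  R1: Z = R = 53.3 Ω
  L: Z = jωL = j·7.917e+04·0.0107 = 0 + j847.1 Ω
  C: Z = 1/(jωC) = -j/(ω·C) = 0 - j1138 Ω
Step 3 — Parallel branch: L || C = 1/(1/L + 1/C) = 0 + j3314 Ω.
Step 4 — Series with R1: Z_total = R1 + (L || C) = 53.3 + j3314 Ω = 3315∠89.1° Ω.
Step 5 — Source phasor: V = 5.77∠35.9° V = 4.674 + j3.383 V.
Step 6 — Ohm's law: I = V / Z_total = (4.674 + j3.383) / (53.3 + j3314) = 0.001043 - j0.001394 A.
Step 7 — Convert to polar: |I| = 0.001741 A, ∠I = -53.2°.

I = 0.001741∠-53.2° A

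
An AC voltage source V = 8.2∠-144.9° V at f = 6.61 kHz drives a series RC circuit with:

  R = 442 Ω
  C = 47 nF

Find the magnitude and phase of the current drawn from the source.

Step 1 — Angular frequency: ω = 2π·f = 2π·6610 = 4.153e+04 rad/s.
Step 2 — Component impedances:
  R: Z = R = 442 Ω
  C: Z = 1/(jωC) = -j/(ω·C) = 0 - j512.3 Ω
Step 3 — Series combination: Z_total = R + C = 442 - j512.3 Ω = 676.6∠-49.2° Ω.
Step 4 — Source phasor: V = 8.2∠-144.9° V = -6.709 - j4.715 V.
Step 5 — Ohm's law: I = V / Z_total = (-6.709 - j4.715) / (442 - j512.3) = -0.001201 - j0.01206 A.
Step 6 — Convert to polar: |I| = 0.01212 A, ∠I = -95.7°.

I = 0.01212∠-95.7° A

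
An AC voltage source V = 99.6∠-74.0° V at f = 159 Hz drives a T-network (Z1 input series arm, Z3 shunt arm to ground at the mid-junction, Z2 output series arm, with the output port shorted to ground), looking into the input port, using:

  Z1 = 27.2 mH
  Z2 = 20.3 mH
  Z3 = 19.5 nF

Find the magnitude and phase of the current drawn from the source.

Step 1 — Angular frequency: ω = 2π·f = 2π·159 = 999 rad/s.
Step 2 — Component impedances:
  Z1: Z = jωL = j·999·0.0272 = 0 + j27.17 Ω
  Z2: Z = jωL = j·999·0.0203 = 0 + j20.28 Ω
  Z3: Z = 1/(jωC) = -j/(ω·C) = 0 - j5.133e+04 Ω
Step 3 — With the output port shorted to ground, the output series arm Z2 runs from the junction to ground; the shunt arm Z3 also runs from the junction to ground. They appear in parallel: Z3 || Z2 = 0 + j20.29 Ω.
Step 4 — Series with input arm Z1: Z_in = Z1 + (Z3 || Z2) = 0 + j47.46 Ω = 47.46∠90.0° Ω.
Step 5 — Source phasor: V = 99.6∠-74.0° V = 27.45 - j95.74 V.
Step 6 — Ohm's law: I = V / Z_total = (27.45 - j95.74) / (0 + j47.46) = -2.017 - j0.5784 A.
Step 7 — Convert to polar: |I| = 2.099 A, ∠I = -164.0°.

I = 2.099∠-164.0° A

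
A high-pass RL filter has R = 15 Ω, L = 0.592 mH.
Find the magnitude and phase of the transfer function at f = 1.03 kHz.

Step 1 — Angular frequency: ω = 2π·1030 = 6472 rad/s.
Step 2 — Transfer function: H(jω) = jωL/(R + jωL).
Step 3 — Numerator jωL = j·3.831; denominator R + jωL = 15 + j3.831.
Step 4 — H = 0.06124 + j0.2398.
Step 5 — Magnitude: |H| = 0.2475 (-12.1 dB); phase: φ = 75.7°.

|H| = 0.2475 (-12.1 dB), φ = 75.7°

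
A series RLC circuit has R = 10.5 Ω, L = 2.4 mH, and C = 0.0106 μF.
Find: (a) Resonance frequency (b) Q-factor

Step 1 — Resonance condition Im(Z)=0 gives ω₀ = 1/√(LC).
Step 2 — ω₀ = 1/√(0.0024·1.06e-08) = 1.983e+05 rad/s.
Step 3 — f₀ = ω₀/(2π) = 3.155e+04 Hz.
Step 4 — Series Q: Q = ω₀L/R = 1.983e+05·0.0024/10.5 = 45.32.

(a) f₀ = 3.155e+04 Hz  (b) Q = 45.32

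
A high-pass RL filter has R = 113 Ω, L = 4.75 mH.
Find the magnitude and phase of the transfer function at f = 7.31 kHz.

Step 1 — Angular frequency: ω = 2π·7310 = 4.593e+04 rad/s.
Step 2 — Transfer function: H(jω) = jωL/(R + jωL).
Step 3 — Numerator jωL = j·218.2; denominator R + jωL = 113 + j218.2.
Step 4 — H = 0.7885 + j0.4084.
Step 5 — Magnitude: |H| = 0.888 (-1.0 dB); phase: φ = 27.4°.

|H| = 0.888 (-1.0 dB), φ = 27.4°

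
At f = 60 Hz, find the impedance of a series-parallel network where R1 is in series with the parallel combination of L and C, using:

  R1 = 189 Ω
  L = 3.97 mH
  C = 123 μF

Step 1 — Angular frequency: ω = 2π·f = 2π·60 = 377 rad/s.
Step 2 — Component impedances:
  R1: Z = R = 189 Ω
  L: Z = jωL = j·377·0.00397 = 0 + j1.497 Ω
  C: Z = 1/(jωC) = -j/(ω·C) = 0 - j21.57 Ω
Step 3 — Parallel branch: L || C = 1/(1/L + 1/C) = 0 + j1.608 Ω.
Step 4 — Series with R1: Z_total = R1 + (L || C) = 189 + j1.608 Ω = 189∠0.5° Ω.

Z = 189 + j1.608 Ω = 189∠0.5° Ω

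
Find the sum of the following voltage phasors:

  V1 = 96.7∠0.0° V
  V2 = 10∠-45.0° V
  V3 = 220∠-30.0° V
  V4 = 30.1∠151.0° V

Step 1 — Convert each phasor to rectangular form:
  V1 = 96.7·(cos(0.0°) + j·sin(0.0°)) = 96.7 V
  V2 = 10·(cos(-45.0°) + j·sin(-45.0°)) = 7.071 - j7.071 V
  V3 = 220·(cos(-30.0°) + j·sin(-30.0°)) = 190.5 - j110 V
  V4 = 30.1·(cos(151.0°) + j·sin(151.0°)) = -26.33 + j14.59 V
Step 2 — Sum components: V_total = 268 - j102.5 V.
Step 3 — Convert to polar: |V_total| = 286.9 V, ∠V_total = -20.9°.

V_total = 286.9∠-20.9° V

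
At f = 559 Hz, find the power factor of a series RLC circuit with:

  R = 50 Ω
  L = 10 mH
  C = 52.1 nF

Step 1 — Angular frequency: ω = 2π·f = 2π·559 = 3512 rad/s.
Step 2 — Component impedances:
  R: Z = R = 50 Ω
  L: Z = jωL = j·3512·0.01 = 0 + j35.12 Ω
  C: Z = 1/(jωC) = -j/(ω·C) = 0 - j5465 Ω
Step 3 — Series combination: Z_total = R + L + C = 50 - j5430 Ω = 5430∠-89.5° Ω.
Step 4 — Power factor: PF = cos(φ) = Re(Z)/|Z| = 50/5430 = 0.009208.
Step 5 — Type: Im(Z) = -5430 ⇒ leading (phase φ = -89.5°).

PF = 0.009208 (leading, φ = -89.5°)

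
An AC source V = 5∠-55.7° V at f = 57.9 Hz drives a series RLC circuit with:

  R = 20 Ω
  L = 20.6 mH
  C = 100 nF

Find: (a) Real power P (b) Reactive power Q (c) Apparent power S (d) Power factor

Step 1 — Angular frequency: ω = 2π·f = 2π·57.9 = 363.8 rad/s.
Step 2 — Component impedances:
  R: Z = R = 20 Ω
  L: Z = jωL = j·363.8·0.0206 = 0 + j7.494 Ω
  C: Z = 1/(jωC) = -j/(ω·C) = 0 - j2.749e+04 Ω
Step 3 — Series combination: Z_total = R + L + C = 20 - j2.748e+04 Ω = 2.748e+04∠-90.0° Ω.
Step 4 — Source phasor: V = 5∠-55.7° V = 2.818 - j4.13 V.
Step 5 — Current: I = V / Z = 0.0001504 + j0.0001024 A = 0.0001819∠34.3° A.
Step 6 — Complex power: S = V·I* = 6.621e-07 - j0.0009097 VA.
Step 7 — Real power: P = Re(S) = 6.621e-07 W.
Step 8 — Reactive power: Q = Im(S) = -0.0009097 VAR.
Step 9 — Apparent power: |S| = 0.0009097 VA.
Step 10 — Power factor: PF = P/|S| = 0.0007278 (leading).

(a) P = 6.621e-07 W  (b) Q = -0.0009097 VAR  (c) S = 0.0009097 VA  (d) PF = 0.0007278 (leading)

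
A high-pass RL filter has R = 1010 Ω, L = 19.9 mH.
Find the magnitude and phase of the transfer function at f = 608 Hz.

Step 1 — Angular frequency: ω = 2π·608 = 3820 rad/s.
Step 2 — Transfer function: H(jω) = jωL/(R + jωL).
Step 3 — Numerator jωL = j·76.02; denominator R + jωL = 1010 + j76.02.
Step 4 — H = 0.005633 + j0.07484.
Step 5 — Magnitude: |H| = 0.07506 (-22.5 dB); phase: φ = 85.7°.

|H| = 0.07506 (-22.5 dB), φ = 85.7°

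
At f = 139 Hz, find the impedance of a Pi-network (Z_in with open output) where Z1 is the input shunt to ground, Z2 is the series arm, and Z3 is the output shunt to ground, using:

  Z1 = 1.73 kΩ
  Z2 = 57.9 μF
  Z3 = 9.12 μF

Step 1 — Angular frequency: ω = 2π·f = 2π·139 = 873.4 rad/s.
Step 2 — Component impedances:
  Z1: Z = R = 1730 Ω
  Z2: Z = 1/(jωC) = -j/(ω·C) = 0 - j19.78 Ω
  Z3: Z = 1/(jωC) = -j/(ω·C) = 0 - j125.5 Ω
Step 3 — With open output, the series arm Z2 and the output shunt Z3 appear in series to ground: Z2 + Z3 = 0 - j145.3 Ω.
Step 4 — Parallel with input shunt Z1: Z_in = Z1 || (Z2 + Z3) = 12.12 - j144.3 Ω = 144.8∠-85.2° Ω.

Z = 12.12 - j144.3 Ω = 144.8∠-85.2° Ω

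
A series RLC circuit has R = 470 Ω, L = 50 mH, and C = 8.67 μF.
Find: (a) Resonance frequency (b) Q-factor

Step 1 — Resonance condition Im(Z)=0 gives ω₀ = 1/√(LC).
Step 2 — ω₀ = 1/√(0.05·8.67e-06) = 1519 rad/s.
Step 3 — f₀ = ω₀/(2π) = 241.7 Hz.
Step 4 — Series Q: Q = ω₀L/R = 1519·0.05/470 = 0.1616.

(a) f₀ = 241.7 Hz  (b) Q = 0.1616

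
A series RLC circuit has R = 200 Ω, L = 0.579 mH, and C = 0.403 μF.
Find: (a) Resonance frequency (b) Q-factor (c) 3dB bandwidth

Step 1 — Resonance condition Im(Z)=0 gives ω₀ = 1/√(LC).
Step 2 — ω₀ = 1/√(0.000579·4.03e-07) = 6.546e+04 rad/s.
Step 3 — f₀ = ω₀/(2π) = 1.042e+04 Hz.
Step 4 — Series Q: Q = ω₀L/R = 6.546e+04·0.000579/200 = 0.1895.
Step 5 — 3dB bandwidth: Δω = ω₀/Q = 3.454e+05 rad/s; BW = Δω/(2π) = 5.498e+04 Hz.

(a) f₀ = 1.042e+04 Hz  (b) Q = 0.1895  (c) BW = 5.498e+04 Hz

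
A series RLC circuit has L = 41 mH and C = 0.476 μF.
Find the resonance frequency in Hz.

Step 1 — Resonance condition Im(Z)=0 gives ω₀ = 1/√(LC).
Step 2 — ω₀ = 1/√(0.041·4.76e-07) = 7158 rad/s.
Step 3 — f₀ = ω₀/(2π) = 1139 Hz.

f₀ = 1139 Hz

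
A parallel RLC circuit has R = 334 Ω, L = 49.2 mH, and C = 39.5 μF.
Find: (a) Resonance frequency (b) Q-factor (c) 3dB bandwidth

Step 1 — Resonance: ω₀ = 1/√(LC) = 1/√(0.0492·3.95e-05) = 717.3 rad/s.
Step 2 — f₀ = ω₀/(2π) = 114.2 Hz.
Step 3 — Parallel Q: Q = R/(ω₀L) = 334/(717.3·0.0492) = 9.464.
Step 4 — Bandwidth: Δω = ω₀/Q = 75.8 rad/s; BW = Δω/(2π) = 12.06 Hz.

(a) f₀ = 114.2 Hz  (b) Q = 9.464  (c) BW = 12.06 Hz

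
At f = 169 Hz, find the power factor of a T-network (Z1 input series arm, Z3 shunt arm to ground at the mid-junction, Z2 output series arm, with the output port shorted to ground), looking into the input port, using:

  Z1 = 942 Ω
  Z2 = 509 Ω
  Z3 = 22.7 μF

Step 1 — Angular frequency: ω = 2π·f = 2π·169 = 1062 rad/s.
Step 2 — Component impedances:
  Z1: Z = R = 942 Ω
  Z2: Z = R = 509 Ω
  Z3: Z = 1/(jωC) = -j/(ω·C) = 0 - j41.49 Ω
Step 3 — With the output port shorted to ground, the output series arm Z2 runs from the junction to ground; the shunt arm Z3 also runs from the junction to ground. They appear in parallel: Z3 || Z2 = 3.359 - j41.21 Ω.
Step 4 — Series with input arm Z1: Z_in = Z1 + (Z3 || Z2) = 945.4 - j41.21 Ω = 946.3∠-2.5° Ω.
Step 5 — Power factor: PF = cos(φ) = Re(Z)/|Z| = 945.359/946.257 = 0.9991.
Step 6 — Type: Im(Z) = -41.21 ⇒ leading (phase φ = -2.5°).

PF = 0.9991 (leading, φ = -2.5°)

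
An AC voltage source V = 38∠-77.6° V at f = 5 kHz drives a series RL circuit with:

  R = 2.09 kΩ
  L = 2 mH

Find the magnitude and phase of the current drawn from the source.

Step 1 — Angular frequency: ω = 2π·f = 2π·5000 = 3.142e+04 rad/s.
Step 2 — Component impedances:
  R: Z = R = 2090 Ω
  L: Z = jωL = j·3.142e+04·0.002 = 0 + j62.83 Ω
Step 3 — Series combination: Z_total = R + L = 2090 + j62.83 Ω = 2091∠1.7° Ω.
Step 4 — Source phasor: V = 38∠-77.6° V = 8.16 - j37.11 V.
Step 5 — Ohm's law: I = V / Z_total = (8.16 - j37.11) / (2090 + j62.83) = 0.003367 - j0.01786 A.
Step 6 — Convert to polar: |I| = 0.01817 A, ∠I = -79.3°.

I = 0.01817∠-79.3° A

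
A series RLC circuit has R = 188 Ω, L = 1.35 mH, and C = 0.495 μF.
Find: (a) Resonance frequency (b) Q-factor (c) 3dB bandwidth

Step 1 — Resonance: ω₀ = 1/√(LC) = 1/√(0.00135·4.95e-07) = 3.868e+04 rad/s.
Step 2 — f₀ = ω₀/(2π) = 6157 Hz.
Step 3 — Series Q: Q = ω₀L/R = 3.868e+04·0.00135/188 = 0.2778.
Step 4 — Bandwidth: Δω = ω₀/Q = 1.393e+05 rad/s; BW = Δω/(2π) = 2.216e+04 Hz.

(a) f₀ = 6157 Hz  (b) Q = 0.2778  (c) BW = 2.216e+04 Hz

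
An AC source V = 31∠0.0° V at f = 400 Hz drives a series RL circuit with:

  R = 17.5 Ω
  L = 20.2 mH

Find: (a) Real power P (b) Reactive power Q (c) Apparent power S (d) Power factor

Step 1 — Angular frequency: ω = 2π·f = 2π·400 = 2513 rad/s.
Step 2 — Component impedances:
  R: Z = R = 17.5 Ω
  L: Z = jωL = j·2513·0.0202 = 0 + j50.77 Ω
Step 3 — Series combination: Z_total = R + L = 17.5 + j50.77 Ω = 53.7∠71.0° Ω.
Step 4 — Source phasor: V = 31∠0.0° V = 31 V.
Step 5 — Current: I = V / Z = 0.1881 - j0.5458 A = 0.5773∠-71.0° A.
Step 6 — Complex power: S = V·I* = 5.832 + j16.92 VA.
Step 7 — Real power: P = Re(S) = 5.832 W.
Step 8 — Reactive power: Q = Im(S) = 16.92 VAR.
Step 9 — Apparent power: |S| = 17.9 VA.
Step 10 — Power factor: PF = P/|S| = 0.3259 (lagging).

(a) P = 5.832 W  (b) Q = 16.92 VAR  (c) S = 17.9 VA  (d) PF = 0.3259 (lagging)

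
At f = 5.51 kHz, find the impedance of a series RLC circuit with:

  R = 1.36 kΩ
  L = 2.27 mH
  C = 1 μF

Step 1 — Angular frequency: ω = 2π·f = 2π·5510 = 3.462e+04 rad/s.
Step 2 — Component impedances:
  R: Z = R = 1360 Ω
  L: Z = jωL = j·3.462e+04·0.00227 = 0 + j78.59 Ω
  C: Z = 1/(jωC) = -j/(ω·C) = 0 - j28.88 Ω
Step 3 — Series combination: Z_total = R + L + C = 1360 + j49.7 Ω = 1361∠2.1° Ω.

Z = 1360 + j49.7 Ω = 1361∠2.1° Ω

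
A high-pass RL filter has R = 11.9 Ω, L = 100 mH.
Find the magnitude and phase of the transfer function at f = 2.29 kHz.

Step 1 — Angular frequency: ω = 2π·2290 = 1.439e+04 rad/s.
Step 2 — Transfer function: H(jω) = jωL/(R + jωL).
Step 3 — Numerator jωL = j·1439; denominator R + jωL = 11.9 + j1439.
Step 4 — H = 0.9999 + j0.00827.
Step 5 — Magnitude: |H| = 1 (-0.0 dB); phase: φ = 0.5°.

|H| = 1 (-0.0 dB), φ = 0.5°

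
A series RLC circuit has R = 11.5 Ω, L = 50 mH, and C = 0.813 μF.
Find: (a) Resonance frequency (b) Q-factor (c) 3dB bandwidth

Step 1 — Resonance condition Im(Z)=0 gives ω₀ = 1/√(LC).
Step 2 — ω₀ = 1/√(0.05·8.13e-07) = 4960 rad/s.
Step 3 — f₀ = ω₀/(2π) = 789.4 Hz.
Step 4 — Series Q: Q = ω₀L/R = 4960·0.05/11.5 = 21.56.
Step 5 — 3dB bandwidth: Δω = ω₀/Q = 230 rad/s; BW = Δω/(2π) = 36.61 Hz.

(a) f₀ = 789.4 Hz  (b) Q = 21.56  (c) BW = 36.61 Hz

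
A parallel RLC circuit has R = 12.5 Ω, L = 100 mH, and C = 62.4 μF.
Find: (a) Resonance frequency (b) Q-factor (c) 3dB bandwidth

Step 1 — Resonance: ω₀ = 1/√(LC) = 1/√(0.1·6.24e-05) = 400.3 rad/s.
Step 2 — f₀ = ω₀/(2π) = 63.71 Hz.
Step 3 — Parallel Q: Q = R/(ω₀L) = 12.5/(400.3·0.1) = 0.3122.
Step 4 — Bandwidth: Δω = ω₀/Q = 1282 rad/s; BW = Δω/(2π) = 204 Hz.

(a) f₀ = 63.71 Hz  (b) Q = 0.3122  (c) BW = 204 Hz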